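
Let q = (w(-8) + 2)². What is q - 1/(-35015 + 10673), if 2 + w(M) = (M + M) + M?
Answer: 14020993/24342 ≈ 576.00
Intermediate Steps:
w(M) = -2 + 3*M (w(M) = -2 + ((M + M) + M) = -2 + (2*M + M) = -2 + 3*M)
q = 576 (q = ((-2 + 3*(-8)) + 2)² = ((-2 - 24) + 2)² = (-26 + 2)² = (-24)² = 576)
q - 1/(-35015 + 10673) = 576 - 1/(-35015 + 10673) = 576 - 1/(-24342) = 576 - 1*(-1/24342) = 576 + 1/24342 = 14020993/24342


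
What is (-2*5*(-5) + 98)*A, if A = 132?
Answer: 19536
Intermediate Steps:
(-2*5*(-5) + 98)*A = (-2*5*(-5) + 98)*132 = (-10*(-5) + 98)*132 = (50 + 98)*132 = 148*132 = 19536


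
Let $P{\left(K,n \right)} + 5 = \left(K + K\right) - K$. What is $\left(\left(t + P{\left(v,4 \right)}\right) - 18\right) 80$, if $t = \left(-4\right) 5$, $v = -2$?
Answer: $-3600$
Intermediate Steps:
$P{\left(K,n \right)} = -5 + K$ ($P{\left(K,n \right)} = -5 + \left(\left(K + K\right) - K\right) = -5 + \left(2 K - K\right) = -5 + K$)
$t = -20$
$\left(\left(t + P{\left(v,4 \right)}\right) - 18\right) 80 = \left(\left(-20 - 7\right) - 18\right) 80 = \left(-27 - 18\right) 80 = \left(-45\right) 80 = -3600$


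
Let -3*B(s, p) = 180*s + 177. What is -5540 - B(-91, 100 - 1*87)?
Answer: -10941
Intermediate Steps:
B(s, p) = -59 - 60*s (B(s, p) = -(180*s + 177)/3 = -(177 + 180*s)/3 = -59 - 60*s)
-5540 - B(-91, 100 - 1*87) = -5540 - (-59 - 60*(-91)) = -5540 - (-59 + 5460) = -5540 - 1*5401 = -5540 - 5401 = -10941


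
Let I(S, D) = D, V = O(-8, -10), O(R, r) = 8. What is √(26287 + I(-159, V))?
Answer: √26295 ≈ 162.16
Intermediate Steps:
V = 8
√(26287 + I(-159, V)) = √(26287 + 8) = √26295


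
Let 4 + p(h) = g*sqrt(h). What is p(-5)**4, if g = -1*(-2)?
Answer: -1264 + 128*I*sqrt(5) ≈ -1264.0 + 286.22*I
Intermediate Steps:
g = 2
p(h) = -4 + 2*sqrt(h)
p(-5)**4 = (-4 + 2*sqrt(-5))**4 = (-4 + 2*(I*sqrt(5)))**4 = (-4 + 2*I*sqrt(5))**4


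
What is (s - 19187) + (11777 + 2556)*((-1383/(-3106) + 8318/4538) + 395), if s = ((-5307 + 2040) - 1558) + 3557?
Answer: 39985719217493/7047514 ≈ 5.6737e+6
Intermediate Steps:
s = -1268 (s = (-3267 - 1558) + 3557 = -4825 + 3557 = -1268)
(s - 19187) + (11777 + 2556)*((-1383/(-3106) + 8318/4538) + 395) = (-1268 - 19187) + (11777 + 2556)*((-1383/(-3106) + 8318/4538) + 395) = -20455 + 14333*((-1383*(-1/3106) + 8318*(1/4538)) + 395) = -20455 + 14333*((1383/3106 + 4159/2269) + 395) = -20455 + 14333*(16055881/7047514 + 395) = -20455 + 14333*(2799823911/7047514) = -20455 + 40129876116363/7047514 = 39985719217493/7047514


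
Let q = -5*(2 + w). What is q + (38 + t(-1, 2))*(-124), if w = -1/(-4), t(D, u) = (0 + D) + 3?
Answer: -19885/4 ≈ -4971.3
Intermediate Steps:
t(D, u) = 3 + D (t(D, u) = D + 3 = 3 + D)
w = 1/4 (w = -1*(-1/4) = 1/4 ≈ 0.25000)
q = -45/4 (q = -5*(2 + 1/4) = -5*9/4 = -45/4 ≈ -11.250)
q + (38 + t(-1, 2))*(-124) = -45/4 + (38 + (3 - 1))*(-124) = -45/4 + (38 + 2)*(-124) = -45/4 + 40*(-124) = -45/4 - 4960 = -19885/4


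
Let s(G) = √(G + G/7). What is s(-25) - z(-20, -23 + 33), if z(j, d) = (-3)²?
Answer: -9 + 10*I*√14/7 ≈ -9.0 + 5.3452*I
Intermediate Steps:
z(j, d) = 9
s(G) = 2*√14*√G/7 (s(G) = √(G + G*(⅐)) = √(G + G/7) = √(8*G/7) = 2*√14*√G/7)
s(-25) - z(-20, -23 + 33) = 2*√14*√(-25)/7 - 1*9 = 2*√14*(5*I)/7 - 9 = 10*I*√14/7 - 9 = -9 + 10*I*√14/7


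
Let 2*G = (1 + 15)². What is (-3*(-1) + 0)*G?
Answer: 384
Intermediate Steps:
G = 128 (G = (1 + 15)²/2 = (½)*16² = (½)*256 = 128)
(-3*(-1) + 0)*G = (-3*(-1) + 0)*128 = (3 + 0)*128 = 3*128 = 384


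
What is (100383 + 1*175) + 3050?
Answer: 103608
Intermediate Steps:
(100383 + 1*175) + 3050 = (100383 + 175) + 3050 = 100558 + 3050 = 103608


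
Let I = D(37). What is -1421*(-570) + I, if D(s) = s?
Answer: 810007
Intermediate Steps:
I = 37
-1421*(-570) + I = -1421*(-570) + 37 = 809970 + 37 = 810007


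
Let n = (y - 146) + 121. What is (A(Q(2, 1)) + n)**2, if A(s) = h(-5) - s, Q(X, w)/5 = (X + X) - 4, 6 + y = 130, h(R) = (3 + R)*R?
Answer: 11881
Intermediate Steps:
h(R) = R*(3 + R)
y = 124 (y = -6 + 130 = 124)
Q(X, w) = -20 + 10*X (Q(X, w) = 5*((X + X) - 4) = 5*(2*X - 4) = 5*(-4 + 2*X) = -20 + 10*X)
n = 99 (n = (124 - 146) + 121 = -22 + 121 = 99)
A(s) = 10 - s (A(s) = -5*(3 - 5) - s = -5*(-2) - s = 10 - s)
(A(Q(2, 1)) + n)**2 = ((10 - (-20 + 10*2)) + 99)**2 = ((10 - (-20 + 20)) + 99)**2 = ((10 - 1*0) + 99)**2 = ((10 + 0) + 99)**2 = (10 + 99)**2 = 109**2 = 11881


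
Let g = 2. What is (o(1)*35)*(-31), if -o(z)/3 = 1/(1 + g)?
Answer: 1085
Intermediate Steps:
o(z) = -1 (o(z) = -3/(1 + 2) = -3/3 = -3*1/3 = -1)
(o(1)*35)*(-31) = -1*35*(-31) = -35*(-31) = 1085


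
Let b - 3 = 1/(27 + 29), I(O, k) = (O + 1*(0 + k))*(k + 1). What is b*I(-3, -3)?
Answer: 507/14 ≈ 36.214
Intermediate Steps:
I(O, k) = (1 + k)*(O + k) (I(O, k) = (O + 1*k)*(1 + k) = (O + k)*(1 + k) = (1 + k)*(O + k))
b = 169/56 (b = 3 + 1/(27 + 29) = 3 + 1/56 = 169/56 ≈ 3.0179)
b*I(-3, -3) = 169*(-3 - 3 + (-3)² - 3*(-3))/56 = 169*(-3 - 3 + 9 + 9)/56 = (169/56)*12 = 507/14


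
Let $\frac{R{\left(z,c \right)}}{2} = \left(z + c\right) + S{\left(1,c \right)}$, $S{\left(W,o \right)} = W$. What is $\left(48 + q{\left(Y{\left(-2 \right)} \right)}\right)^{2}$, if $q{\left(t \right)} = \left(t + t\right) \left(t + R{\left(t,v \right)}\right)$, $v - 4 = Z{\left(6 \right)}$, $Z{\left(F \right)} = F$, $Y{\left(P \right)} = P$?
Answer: $256$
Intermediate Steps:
$v = 10$ ($v = 4 + 6 = 10$)
$R{\left(z,c \right)} = 2 + 2 c + 2 z$ ($R{\left(z,c \right)} = 2 \left(\left(z + c\right) + 1\right) = 2 \left(\left(c + z\right) + 1\right) = 2 \left(1 + c + z\right) = 2 + 2 c + 2 z$)
$q{\left(t \right)} = 2 t \left(22 + 3 t\right)$ ($q{\left(t \right)} = \left(t + t\right) \left(t + \left(2 + 2 \cdot 10 + 2 t\right)\right) = 2 t \left(t + \left(2 + 20 + 2 t\right)\right) = 2 t \left(t + \left(22 + 2 t\right)\right) = 2 t \left(22 + 3 t\right)$)
$\left(48 + q{\left(Y{\left(-2 \right)} \right)}\right)^{2} = \left(48 + 2 \left(-2\right) \left(22 + 3 \left(-2\right)\right)\right)^{2} = \left(48 + 2 \left(-2\right) \left(22 - 6\right)\right)^{2} = \left(48 + 2 \left(-2\right) 16\right)^{2} = \left(48 - 64\right)^{2} = \left(-16\right)^{2} = 256$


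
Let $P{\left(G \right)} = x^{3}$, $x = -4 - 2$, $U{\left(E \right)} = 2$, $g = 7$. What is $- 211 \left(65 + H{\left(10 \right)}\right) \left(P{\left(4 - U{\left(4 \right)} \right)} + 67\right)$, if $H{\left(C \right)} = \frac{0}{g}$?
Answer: $2043535$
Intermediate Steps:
$H{\left(C \right)} = 0$ ($H{\left(C \right)} = \frac{0}{7} = 0 \cdot \frac{1}{7} = 0$)
$x = -6$
$P{\left(G \right)} = -216$ ($P{\left(G \right)} = \left(-6\right)^{3} = -216$)
$- 211 \left(65 + H{\left(10 \right)}\right) \left(P{\left(4 - U{\left(4 \right)} \right)} + 67\right) = - 211 \left(65 + 0\right) \left(-216 + 67\right) = - 211 \cdot 65 \left(-149\right) = \left(-211\right) \left(-9685\right) = 2043535$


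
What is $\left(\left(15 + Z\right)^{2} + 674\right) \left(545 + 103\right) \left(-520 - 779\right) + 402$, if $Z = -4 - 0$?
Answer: $-669192438$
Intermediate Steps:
$Z = -4$ ($Z = -4 + 0 = -4$)
$\left(\left(15 + Z\right)^{2} + 674\right) \left(545 + 103\right) \left(-520 - 779\right) + 402 = \left(\left(15 - 4\right)^{2} + 674\right) \left(545 + 103\right) \left(-520 - 779\right) + 402 = \left(11^{2} + 674\right) 648 \left(-1299\right) + 402 = \left(121 + 674\right) \left(-841752\right) + 402 = 795 \left(-841752\right) + 402 = -669192840 + 402 = -669192438$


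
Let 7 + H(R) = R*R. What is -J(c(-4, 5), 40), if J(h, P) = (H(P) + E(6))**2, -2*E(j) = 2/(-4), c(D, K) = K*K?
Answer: -40615129/16 ≈ -2.5384e+6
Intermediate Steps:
c(D, K) = K**2
E(j) = 1/4 (E(j) = -1/(-4) = -(-1)/4 = -1/2*(-1/2) = 1/4)
H(R) = -7 + R**2 (H(R) = -7 + R*R = -7 + R**2)
J(h, P) = (-27/4 + P**2)**2 (J(h, P) = ((-7 + P**2) + 1/4)**2 = (-27/4 + P**2)**2)
-J(c(-4, 5), 40) = -(-27 + 4*40**2)**2/16 = -(-27 + 4*1600)**2/16 = -(-27 + 6400)**2/16 = -6373**2/16 = -40615129/16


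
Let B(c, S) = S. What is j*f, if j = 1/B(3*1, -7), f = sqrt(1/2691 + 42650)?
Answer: -sqrt(34316574149)/6279 ≈ -29.503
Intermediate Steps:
f = sqrt(34316574149)/897 (f = sqrt(1/2691 + 42650) = sqrt(114771151/2691) = sqrt(34316574149)/897 ≈ 206.52)
j = -1/7 (j = 1/(-7) = -1/7 ≈ -0.14286)
j*f = -sqrt(34316574149)/6279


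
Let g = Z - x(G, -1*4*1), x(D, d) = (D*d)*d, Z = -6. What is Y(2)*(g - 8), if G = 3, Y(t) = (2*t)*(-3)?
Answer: 744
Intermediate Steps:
Y(t) = -6*t
x(D, d) = D*d²
g = -54 (g = -6 - 3*(-1*4*1)² = -6 - 3*(-4*1)² = -6 - 3*(-4)² = -6 - 3*16 = -6 - 1*48 = -6 - 48 = -54)
Y(2)*(g - 8) = (-6*2)*(-54 - 8) = -12*(-62) = 744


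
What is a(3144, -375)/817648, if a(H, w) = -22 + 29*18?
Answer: 125/204412 ≈ 0.00061151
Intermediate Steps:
a(H, w) = 500 (a(H, w) = -22 + 522 = 500)
a(3144, -375)/817648 = 500/817648 = 500*(1/817648) = 125/204412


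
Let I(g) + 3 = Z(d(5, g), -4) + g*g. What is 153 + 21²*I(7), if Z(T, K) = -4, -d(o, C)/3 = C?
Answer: 18675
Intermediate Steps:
d(o, C) = -3*C
I(g) = -7 + g² (I(g) = -3 + (-4 + g*g) = -3 + (-4 + g²) = -7 + g²)
153 + 21²*I(7) = 153 + 21²*(-7 + 7²) = 153 + 441*(-7 + 49) = 153 + 441*42 = 153 + 18522 = 18675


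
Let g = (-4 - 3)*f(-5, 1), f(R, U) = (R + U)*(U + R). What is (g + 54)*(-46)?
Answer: 2668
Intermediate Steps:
f(R, U) = (R + U)**2 (f(R, U) = (R + U)*(R + U) = (R + U)**2)
g = -112 (g = (-4 - 3)*(-5 + 1)**2 = -7*(-4)**2 = -7*16 = -112)
(g + 54)*(-46) = (-112 + 54)*(-46) = -58*(-46) = 2668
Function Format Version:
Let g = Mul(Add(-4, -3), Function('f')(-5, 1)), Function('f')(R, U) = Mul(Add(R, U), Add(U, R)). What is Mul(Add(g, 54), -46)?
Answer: 2668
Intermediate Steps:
Function('f')(R, U) = Pow(Add(R, U), 2) (Function('f')(R, U) = Mul(Add(R, U), Add(R, U)) = Pow(Add(R, U), 2))
g = -112 (g = Mul(Add(-4, -3), Pow(Add(-5, 1), 2)) = Mul(-7, Pow(-4, 2)) = Mul(-7, 16) = -112)
Mul(Add(g, 54), -46) = Mul(Add(-112, 54), -46) = Mul(-58, -46) = 2668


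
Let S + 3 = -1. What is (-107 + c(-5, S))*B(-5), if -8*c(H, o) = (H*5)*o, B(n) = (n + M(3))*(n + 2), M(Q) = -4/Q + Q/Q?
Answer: -1912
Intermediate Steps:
S = -4 (S = -3 - 1 = -4)
M(Q) = 1 - 4/Q (M(Q) = -4/Q + 1 = 1 - 4/Q)
B(n) = (2 + n)*(-⅓ + n) (B(n) = (n + (-4 + 3)/3)*(n + 2) = (n + (⅓)*(-1))*(2 + n) = (n - ⅓)*(2 + n) = (-⅓ + n)*(2 + n) = (2 + n)*(-⅓ + n))
c(H, o) = -5*H*o/8 (c(H, o) = -H*5*o/8 = -5*H*o/8)
(-107 + c(-5, S))*B(-5) = (-107 - 5/8*(-5)*(-4))*(-⅔ + (-5)² + (5/3)*(-5)) = (-107 - 25/2)*(-⅔ + 25 - 25/3) = -239/2*16 = -1912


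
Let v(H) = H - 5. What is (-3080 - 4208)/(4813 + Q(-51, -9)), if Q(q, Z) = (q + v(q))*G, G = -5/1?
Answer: -1822/1337 ≈ -1.3628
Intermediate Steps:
v(H) = -5 + H
G = -5 (G = -5*1 = -5)
Q(q, Z) = 25 - 10*q (Q(q, Z) = (q + (-5 + q))*(-5) = (-5 + 2*q)*(-5) = 25 - 10*q)
(-3080 - 4208)/(4813 + Q(-51, -9)) = (-3080 - 4208)/(4813 + (25 - 10*(-51))) = -7288/(4813 + (25 + 510)) = -7288/(4813 + 535) = -7288/5348 = -7288*1/5348 = -1822/1337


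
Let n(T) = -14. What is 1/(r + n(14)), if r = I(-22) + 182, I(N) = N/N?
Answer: 1/169 ≈ 0.0059172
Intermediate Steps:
I(N) = 1
r = 183 (r = 1 + 182 = 183)
1/(r + n(14)) = 1/(183 - 14) = 1/169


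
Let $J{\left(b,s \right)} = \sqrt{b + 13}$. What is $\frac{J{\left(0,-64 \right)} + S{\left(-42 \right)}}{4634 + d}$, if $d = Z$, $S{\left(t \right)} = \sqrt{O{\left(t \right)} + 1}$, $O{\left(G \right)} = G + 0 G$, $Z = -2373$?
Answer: $\frac{\sqrt{13}}{2261} + \frac{i \sqrt{41}}{2261} \approx 0.0015947 + 0.002832 i$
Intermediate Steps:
$O{\left(G \right)} = G$ ($O{\left(G \right)} = G + 0 = G$)
$S{\left(t \right)} = \sqrt{1 + t}$ ($S{\left(t \right)} = \sqrt{t + 1} = \sqrt{1 + t}$)
$d = -2373$
$J{\left(b,s \right)} = \sqrt{13 + b}$
$\frac{J{\left(0,-64 \right)} + S{\left(-42 \right)}}{4634 + d} = \frac{\sqrt{13 + 0} + \sqrt{1 - 42}}{4634 - 2373} = \frac{\sqrt{13} + \sqrt{-41}}{2261} = \left(\sqrt{13} + i \sqrt{41}\right) \frac{1}{2261} = \frac{\sqrt{13}}{2261} + \frac{i \sqrt{41}}{2261}$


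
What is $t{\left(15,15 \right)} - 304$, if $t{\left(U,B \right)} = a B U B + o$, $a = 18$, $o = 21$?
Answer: $60467$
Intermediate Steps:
$t{\left(U,B \right)} = 21 + 18 U B^{2}$ ($t{\left(U,B \right)} = 18 B U B + 21 = 18 U B^{2} + 21 = 21 + 18 U B^{2}$)
$t{\left(15,15 \right)} - 304 = \left(21 + 18 \cdot 15 \cdot 15^{2}\right) - 304 = \left(21 + 18 \cdot 15 \cdot 225\right) - 304 = \left(21 + 60750\right) - 304 = 60771 - 304 = 60467$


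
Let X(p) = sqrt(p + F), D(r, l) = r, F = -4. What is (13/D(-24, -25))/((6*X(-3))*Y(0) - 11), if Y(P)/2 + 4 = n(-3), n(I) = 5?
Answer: 143/27096 + 13*I*sqrt(7)/2258 ≈ 0.0052775 + 0.015232*I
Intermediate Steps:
Y(P) = 2 (Y(P) = -8 + 2*5 = -8 + 10 = 2)
X(p) = sqrt(-4 + p) (X(p) = sqrt(p - 4) = sqrt(-4 + p))
(13/D(-24, -25))/((6*X(-3))*Y(0) - 11) = (13/(-24))/((6*sqrt(-4 - 3))*2 - 11) = (13*(-1/24))/((6*sqrt(-7))*2 - 11) = -13/24/((6*(I*sqrt(7)))*2 - 11) = -13/24/((6*I*sqrt(7))*2 - 11) = -13/24/(12*I*sqrt(7) - 11) = -13/24/(-11 + 12*I*sqrt(7)) = -13/(24*(-11 + 12*I*sqrt(7)))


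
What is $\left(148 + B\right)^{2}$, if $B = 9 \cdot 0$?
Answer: $21904$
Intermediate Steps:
$B = 0$
$\left(148 + B\right)^{2} = \left(148 + 0\right)^{2} = 148^{2} = 21904$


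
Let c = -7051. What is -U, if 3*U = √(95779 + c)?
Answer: -2*√22182/3 ≈ -99.291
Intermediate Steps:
U = 2*√22182/3 (U = √(95779 - 7051)/3 = √88728/3 = (2*√22182)/3 = 2*√22182/3 ≈ 99.291)
-U = -2*√22182/3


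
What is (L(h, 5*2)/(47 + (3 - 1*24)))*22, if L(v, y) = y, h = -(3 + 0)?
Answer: 110/13 ≈ 8.4615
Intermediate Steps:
h = -3 (h = -1*3 = -3)
(L(h, 5*2)/(47 + (3 - 1*24)))*22 = ((5*2)/(47 + (3 - 1*24)))*22 = (10/(47 + (3 - 24)))*22 = (10/(47 - 21))*22 = (10/26)*22 = (10*(1/26))*22 = (5/13)*22 = 110/13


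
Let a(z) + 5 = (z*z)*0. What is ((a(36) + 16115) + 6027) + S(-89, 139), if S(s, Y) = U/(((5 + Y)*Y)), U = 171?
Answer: 49232707/2224 ≈ 22137.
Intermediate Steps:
a(z) = -5 (a(z) = -5 + (z*z)*0 = -5 + z²*0 = -5 + 0 = -5)
S(s, Y) = 171/(Y*(5 + Y)) (S(s, Y) = 171/(((5 + Y)*Y)) = 171/((Y*(5 + Y))) = 171*(1/(Y*(5 + Y))) = 171/(Y*(5 + Y)))
((a(36) + 16115) + 6027) + S(-89, 139) = ((-5 + 16115) + 6027) + 171/(139*(5 + 139)) = (16110 + 6027) + 171*(1/139)/144 = 22137 + 171*(1/139)*(1/144) = 22137 + 19/2224 = 49232707/2224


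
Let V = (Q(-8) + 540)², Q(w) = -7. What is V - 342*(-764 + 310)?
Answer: 439357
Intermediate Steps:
V = 284089 (V = (-7 + 540)² = 533² = 284089)
V - 342*(-764 + 310) = 284089 - 342*(-764 + 310) = 284089 - 342*(-454) = 284089 - 1*(-155268) = 284089 + 155268 = 439357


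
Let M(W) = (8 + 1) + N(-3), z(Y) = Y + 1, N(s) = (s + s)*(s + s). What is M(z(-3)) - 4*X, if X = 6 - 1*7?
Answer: 49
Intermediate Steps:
X = -1 (X = 6 - 7 = -1)
N(s) = 4*s² (N(s) = (2*s)*(2*s) = 4*s²)
z(Y) = 1 + Y
M(W) = 45 (M(W) = (8 + 1) + 4*(-3)² = 9 + 4*9 = 9 + 36 = 45)
M(z(-3)) - 4*X = 45 - 4*(-1) = 45 - 1*(-4) = 45 + 4 = 49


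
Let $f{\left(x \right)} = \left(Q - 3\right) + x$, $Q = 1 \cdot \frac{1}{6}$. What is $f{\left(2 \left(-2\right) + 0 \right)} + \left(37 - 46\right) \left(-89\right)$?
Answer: $\frac{4765}{6} \approx 794.17$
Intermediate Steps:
$Q = \frac{1}{6}$ ($Q = 1 \cdot \frac{1}{6} = \frac{1}{6} \approx 0.16667$)
$f{\left(x \right)} = - \frac{17}{6} + x$ ($f{\left(x \right)} = \left(\frac{1}{6} - 3\right) + x = - \frac{17}{6} + x$)
$f{\left(2 \left(-2\right) + 0 \right)} + \left(37 - 46\right) \left(-89\right) = \left(- \frac{17}{6} + \left(2 \left(-2\right) + 0\right)\right) + \left(37 - 46\right) \left(-89\right) = \left(- \frac{17}{6} + \left(-4 + 0\right)\right) - -801 = \left(- \frac{17}{6} - 4\right) + 801 = - \frac{41}{6} + 801 = \frac{4765}{6}$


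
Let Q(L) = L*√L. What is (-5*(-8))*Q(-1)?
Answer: -40*I ≈ -40.0*I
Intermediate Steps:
Q(L) = L^(3/2)
(-5*(-8))*Q(-1) = (-5*(-8))*(-1)^(3/2) = 40*(-I) = -40*I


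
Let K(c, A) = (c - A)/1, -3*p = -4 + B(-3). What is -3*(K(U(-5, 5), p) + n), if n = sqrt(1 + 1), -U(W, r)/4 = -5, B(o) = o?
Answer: -53 - 3*sqrt(2) ≈ -57.243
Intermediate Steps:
U(W, r) = 20 (U(W, r) = -4*(-5) = 20)
n = sqrt(2) ≈ 1.4142
p = 7/3 (p = -(-4 - 3)/3 = -1/3*(-7) = 7/3 ≈ 2.3333)
K(c, A) = c - A (K(c, A) = (c - A)*1 = c - A)
-3*(K(U(-5, 5), p) + n) = -3*((20 - 1*7/3) + sqrt(2)) = -3*((20 - 7/3) + sqrt(2)) = -3*(53/3 + sqrt(2)) = -53 - 3*sqrt(2)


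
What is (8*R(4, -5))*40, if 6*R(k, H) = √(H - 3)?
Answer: 320*I*√2/3 ≈ 150.85*I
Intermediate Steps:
R(k, H) = √(-3 + H)/6 (R(k, H) = √(H - 3)/6 = √(-3 + H)/6)
(8*R(4, -5))*40 = (8*(√(-3 - 5)/6))*40 = (8*(√(-8)/6))*40 = (8*((2*I*√2)/6))*40 = (8*(I*√2/3))*40 = (8*I*√2/3)*40 = 320*I*√2/3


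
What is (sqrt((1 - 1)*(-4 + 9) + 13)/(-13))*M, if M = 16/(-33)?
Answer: 16*sqrt(13)/429 ≈ 0.13447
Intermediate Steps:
M = -16/33 (M = 16*(-1/33) = -16/33 ≈ -0.48485)
(sqrt((1 - 1)*(-4 + 9) + 13)/(-13))*M = (sqrt((1 - 1)*(-4 + 9) + 13)/(-13))*(-16/33) = (sqrt(0*5 + 13)*(-1/13))*(-16/33) = (sqrt(0 + 13)*(-1/13))*(-16/33) = (sqrt(13)*(-1/13))*(-16/33) = -sqrt(13)/13*(-16/33) = 16*sqrt(13)/429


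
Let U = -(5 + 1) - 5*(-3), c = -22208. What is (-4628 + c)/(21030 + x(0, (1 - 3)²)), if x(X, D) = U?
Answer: -26836/21039 ≈ -1.2755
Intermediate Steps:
U = 9 (U = -1*6 + 15 = -6 + 15 = 9)
x(X, D) = 9
(-4628 + c)/(21030 + x(0, (1 - 3)²)) = (-4628 - 22208)/(21030 + 9) = -26836/21039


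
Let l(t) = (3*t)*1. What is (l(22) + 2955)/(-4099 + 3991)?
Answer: -1007/36 ≈ -27.972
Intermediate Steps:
l(t) = 3*t
(l(22) + 2955)/(-4099 + 3991) = (3*22 + 2955)/(-4099 + 3991) = (66 + 2955)/(-108) = 3021*(-1/108) = -1007/36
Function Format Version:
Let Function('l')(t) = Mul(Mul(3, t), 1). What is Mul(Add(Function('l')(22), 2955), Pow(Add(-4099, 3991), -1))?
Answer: Rational(-1007, 36) ≈ -27.972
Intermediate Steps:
Function('l')(t) = Mul(3, t)
Mul(Add(Function('l')(22), 2955), Pow(Add(-4099, 3991), -1)) = Mul(Add(Mul(3, 22), 2955), Pow(Add(-4099, 3991), -1)) = Mul(Add(66, 2955), Pow(-108, -1)) = Mul(3021, Rational(-1, 108)) = Rational(-1007, 36)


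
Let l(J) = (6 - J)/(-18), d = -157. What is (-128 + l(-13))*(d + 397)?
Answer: -92920/3 ≈ -30973.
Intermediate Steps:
l(J) = -⅓ + J/18 (l(J) = (6 - J)*(-1/18) = -⅓ + J/18)
(-128 + l(-13))*(d + 397) = (-128 + (-⅓ + (1/18)*(-13)))*(-157 + 397) = (-128 + (-⅓ - 13/18))*240 = (-128 - 19/18)*240 = -2323/18*240 = -92920/3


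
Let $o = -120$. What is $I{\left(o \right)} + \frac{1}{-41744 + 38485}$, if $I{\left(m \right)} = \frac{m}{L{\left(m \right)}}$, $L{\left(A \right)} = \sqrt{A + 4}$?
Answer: $- \frac{1}{3259} + \frac{60 i \sqrt{29}}{29} \approx -0.00030684 + 11.142 i$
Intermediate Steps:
$L{\left(A \right)} = \sqrt{4 + A}$
$I{\left(m \right)} = \frac{m}{\sqrt{4 + m}}$
$I{\left(o \right)} + \frac{1}{-41744 + 38485} = - \frac{120}{\sqrt{4 - 120}} + \frac{1}{-41744 + 38485} = - \frac{120}{2 i \sqrt{29}} + \frac{1}{-3259} = - 120 \left(- \frac{i \sqrt{29}}{58}\right) - \frac{1}{3259} = \frac{60 i \sqrt{29}}{29} - \frac{1}{3259} = - \frac{1}{3259} + \frac{60 i \sqrt{29}}{29}$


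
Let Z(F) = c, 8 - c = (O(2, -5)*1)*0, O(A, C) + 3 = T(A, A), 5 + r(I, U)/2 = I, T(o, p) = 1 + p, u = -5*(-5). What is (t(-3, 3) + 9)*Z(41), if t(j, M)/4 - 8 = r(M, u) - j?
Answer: 296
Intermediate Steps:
u = 25
r(I, U) = -10 + 2*I
O(A, C) = -2 + A (O(A, C) = -3 + (1 + A) = -2 + A)
t(j, M) = -8 - 4*j + 8*M (t(j, M) = 32 + 4*((-10 + 2*M) - j) = 32 + 4*(-10 - j + 2*M) = 32 + (-40 - 4*j + 8*M) = -8 - 4*j + 8*M)
c = 8 (c = 8 - (-2 + 2)*1*0 = 8 - 0*1*0 = 8 - 0*0 = 8 - 1*0 = 8 + 0 = 8)
Z(F) = 8
(t(-3, 3) + 9)*Z(41) = ((-8 - 4*(-3) + 8*3) + 9)*8 = ((-8 + 12 + 24) + 9)*8 = (28 + 9)*8 = 37*8 = 296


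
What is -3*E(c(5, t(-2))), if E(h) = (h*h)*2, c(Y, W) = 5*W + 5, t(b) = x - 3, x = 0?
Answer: -600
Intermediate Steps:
t(b) = -3 (t(b) = 0 - 3 = -3)
c(Y, W) = 5 + 5*W
E(h) = 2*h**2 (E(h) = h**2*2 = 2*h**2)
-3*E(c(5, t(-2))) = -6*(5 + 5*(-3))**2 = -6*(5 - 15)**2 = -6*(-10)**2 = -6*100 = -3*200 = -600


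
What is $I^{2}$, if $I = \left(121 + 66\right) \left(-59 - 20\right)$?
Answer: $218241529$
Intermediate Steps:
$I = -14773$ ($I = 187 \left(-79\right) = -14773$)
$I^{2} = \left(-14773\right)^{2} = 218241529$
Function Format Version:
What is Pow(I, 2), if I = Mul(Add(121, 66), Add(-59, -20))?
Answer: 218241529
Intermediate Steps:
I = -14773 (I = Mul(187, -79) = -14773)
Pow(I, 2) = Pow(-14773, 2) = 218241529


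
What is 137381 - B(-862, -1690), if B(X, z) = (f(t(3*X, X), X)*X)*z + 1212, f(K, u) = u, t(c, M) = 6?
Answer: 1255880529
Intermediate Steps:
B(X, z) = 1212 + z*X² (B(X, z) = (X*X)*z + 1212 = X²*z + 1212 = z*X² + 1212 = 1212 + z*X²)
137381 - B(-862, -1690) = 137381 - (1212 - 1690*(-862)²) = 137381 - (1212 - 1690*743044) = 137381 - (1212 - 1255744360) = 137381 - 1*(-1255743148) = 137381 + 1255743148 = 1255880529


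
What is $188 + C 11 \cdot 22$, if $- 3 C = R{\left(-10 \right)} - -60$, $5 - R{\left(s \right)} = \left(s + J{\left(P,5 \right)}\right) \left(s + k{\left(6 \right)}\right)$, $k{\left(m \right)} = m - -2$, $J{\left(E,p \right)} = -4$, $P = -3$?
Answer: $- \frac{8390}{3} \approx -2796.7$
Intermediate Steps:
$k{\left(m \right)} = 2 + m$ ($k{\left(m \right)} = m + 2 = 2 + m$)
$R{\left(s \right)} = 5 - \left(-4 + s\right) \left(8 + s\right)$ ($R{\left(s \right)} = 5 - \left(s - 4\right) \left(s + \left(2 + 6\right)\right) = 5 - \left(-4 + s\right) \left(s + 8\right) = 5 - \left(-4 + s\right) \left(8 + s\right)$)
$C = - \frac{37}{3}$ ($C = - \frac{\left(37 - \left(-10\right)^{2} - -40\right) - -60}{3} = - \frac{\left(37 - 100 + 40\right) + 60}{3} = - \frac{-23 + 60}{3} = \left(- \frac{1}{3}\right) 37 = - \frac{37}{3} \approx -12.333$)
$188 + C 11 \cdot 22 = 188 - \frac{37 \cdot 11 \cdot 22}{3} = 188 - \frac{8954}{3} = - \frac{8390}{3}$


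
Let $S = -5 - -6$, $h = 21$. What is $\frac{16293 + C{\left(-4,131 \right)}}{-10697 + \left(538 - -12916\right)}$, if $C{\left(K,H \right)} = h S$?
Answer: $\frac{5438}{919} \approx 5.9173$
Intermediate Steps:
$S = 1$ ($S = -5 + 6 = 1$)
$C{\left(K,H \right)} = 21$ ($C{\left(K,H \right)} = 21 \cdot 1 = 21$)
$\frac{16293 + C{\left(-4,131 \right)}}{-10697 + \left(538 - -12916\right)} = \frac{16293 + 21}{-10697 + \left(538 - -12916\right)} = \frac{16314}{-10697 + \left(538 + 12916\right)} = \frac{16314}{-10697 + 13454} = \frac{16314}{2757} = 16314 \cdot \frac{1}{2757} = \frac{5438}{919}$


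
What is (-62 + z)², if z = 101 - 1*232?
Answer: 37249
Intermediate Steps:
z = -131 (z = 101 - 232 = -131)
(-62 + z)² = (-62 - 131)² = (-193)² = 37249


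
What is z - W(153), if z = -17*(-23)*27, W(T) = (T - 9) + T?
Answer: 10260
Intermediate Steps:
W(T) = -9 + 2*T (W(T) = (-9 + T) + T = -9 + 2*T)
z = 10557 (z = 391*27 = 10557)
z - W(153) = 10557 - (-9 + 2*153) = 10557 - (-9 + 306) = 10557 - 1*297 = 10557 - 297 = 10260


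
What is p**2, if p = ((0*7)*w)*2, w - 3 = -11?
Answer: 0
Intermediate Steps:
w = -8 (w = 3 - 11 = -8)
p = 0 (p = ((0*7)*(-8))*2 = (0*(-8))*2 = 0*2 = 0)
p**2 = 0**2 = 0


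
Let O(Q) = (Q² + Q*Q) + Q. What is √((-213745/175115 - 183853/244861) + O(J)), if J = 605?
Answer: √53882070407899825240643971/8575766803 ≈ 855.95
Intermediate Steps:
O(Q) = Q + 2*Q² (O(Q) = (Q² + Q²) + Q = 2*Q² + Q = Q + 2*Q²)
√((-213745/175115 - 183853/244861) + O(J)) = √((-213745/175115 - 183853/244861) + 605*(1 + 2*605)) = √((-213745*1/175115 - 183853*1/244861) + 605*(1 + 1210)) = √((-42749/35023 - 183853/244861) + 605*1211) = √(-16906646508/8575766803 + 732655) = √(6283061520405457/8575766803) = √53882070407899825240643971/8575766803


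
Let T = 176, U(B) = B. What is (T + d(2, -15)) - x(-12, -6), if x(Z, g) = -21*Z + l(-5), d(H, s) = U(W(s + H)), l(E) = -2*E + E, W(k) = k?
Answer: -94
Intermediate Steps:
l(E) = -E
d(H, s) = H + s (d(H, s) = s + H = H + s)
x(Z, g) = 5 - 21*Z (x(Z, g) = -21*Z - 1*(-5) = -21*Z + 5 = 5 - 21*Z)
(T + d(2, -15)) - x(-12, -6) = (176 + (2 - 15)) - (5 - 21*(-12)) = (176 - 13) - (5 + 252) = 163 - 1*257 = 163 - 257 = -94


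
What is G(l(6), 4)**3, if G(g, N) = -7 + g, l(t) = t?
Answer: -1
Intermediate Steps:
G(l(6), 4)**3 = (-7 + 6)**3 = (-1)**3 = -1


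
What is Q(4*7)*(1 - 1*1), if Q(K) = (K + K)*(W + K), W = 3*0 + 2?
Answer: 0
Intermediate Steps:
W = 2 (W = 0 + 2 = 2)
Q(K) = 2*K*(2 + K) (Q(K) = (K + K)*(2 + K) = (2*K)*(2 + K) = 2*K*(2 + K))
Q(4*7)*(1 - 1*1) = (2*(4*7)*(2 + 4*7))*(1 - 1*1) = (2*28*(2 + 28))*(1 - 1) = (2*28*30)*0 = 1680*0 = 0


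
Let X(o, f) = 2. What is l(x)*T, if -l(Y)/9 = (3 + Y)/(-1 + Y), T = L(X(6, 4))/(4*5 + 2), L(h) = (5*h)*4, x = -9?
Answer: -108/11 ≈ -9.8182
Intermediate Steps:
L(h) = 20*h
T = 20/11 (T = (20*2)/(4*5 + 2) = 40/(20 + 2) = 40/22 = 40*(1/22) = 20/11 ≈ 1.8182)
l(Y) = -9*(3 + Y)/(-1 + Y)
l(x)*T = (9*(-3 - 1*(-9))/(-1 - 9))*(20/11) = (9*(-3 + 9)/(-10))*(20/11) = (9*(-⅒)*6)*(20/11) = -27/5*20/11 = -108/11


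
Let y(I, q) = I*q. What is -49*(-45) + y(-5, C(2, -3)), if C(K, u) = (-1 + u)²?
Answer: 2125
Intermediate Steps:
-49*(-45) + y(-5, C(2, -3)) = -49*(-45) - 5*(-1 - 3)² = 2205 - 5*(-4)² = 2205 - 5*16 = 2205 - 80 = 2125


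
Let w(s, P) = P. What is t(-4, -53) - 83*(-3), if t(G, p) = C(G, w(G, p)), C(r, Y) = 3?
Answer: 252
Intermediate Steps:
t(G, p) = 3
t(-4, -53) - 83*(-3) = 3 - 83*(-3) = 3 + 249 = 252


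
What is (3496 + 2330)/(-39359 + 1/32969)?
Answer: -32012899/216271145 ≈ -0.14802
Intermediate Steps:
(3496 + 2330)/(-39359 + 1/32969) = 5826/(-39359 + 1/32969) = 5826/(-1297626870/32969) = 5826*(-32969/1297626870) = -32012899/216271145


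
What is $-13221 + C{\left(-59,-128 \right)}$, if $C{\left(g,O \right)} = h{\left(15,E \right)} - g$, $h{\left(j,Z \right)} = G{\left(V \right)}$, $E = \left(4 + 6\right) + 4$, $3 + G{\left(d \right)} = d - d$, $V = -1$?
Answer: $-13165$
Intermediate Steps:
$G{\left(d \right)} = -3$ ($G{\left(d \right)} = -3 + \left(d - d\right) = -3 + 0 = -3$)
$E = 14$ ($E = 10 + 4 = 14$)
$h{\left(j,Z \right)} = -3$
$C{\left(g,O \right)} = -3 - g$
$-13221 + C{\left(-59,-128 \right)} = -13221 - -56 = -13221 + \left(-3 + 59\right) = -13221 + 56 = -13165$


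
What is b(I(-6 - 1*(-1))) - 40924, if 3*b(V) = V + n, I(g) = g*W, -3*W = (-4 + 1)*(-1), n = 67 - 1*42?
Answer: -40914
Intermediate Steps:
n = 25 (n = 67 - 42 = 25)
W = -1 (W = -(-4 + 1)*(-1)/3 = -(-1)*(-1) = -⅓*3 = -1)
I(g) = -g (I(g) = g*(-1) = -g)
b(V) = 25/3 + V/3 (b(V) = (V + 25)/3 = (25 + V)/3 = 25/3 + V/3)
b(I(-6 - 1*(-1))) - 40924 = (25/3 + (-(-6 - 1*(-1)))/3) - 40924 = (25/3 + (-(-6 + 1))/3) - 40924 = (25/3 + (-1*(-5))/3) - 40924 = (25/3 + (⅓)*5) - 40924 = (25/3 + 5/3) - 40924 = 10 - 40924 = -40914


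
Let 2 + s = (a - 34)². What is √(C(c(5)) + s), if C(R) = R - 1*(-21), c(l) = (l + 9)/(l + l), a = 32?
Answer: √610/5 ≈ 4.9396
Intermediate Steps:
c(l) = (9 + l)/(2*l) (c(l) = (9 + l)/((2*l)) = (9 + l)*(1/(2*l)) = (9 + l)/(2*l))
C(R) = 21 + R (C(R) = R + 21 = 21 + R)
s = 2 (s = -2 + (32 - 34)² = -2 + (-2)² = -2 + 4 = 2)
√(C(c(5)) + s) = √((21 + (½)*(9 + 5)/5) + 2) = √((21 + (½)*(⅕)*14) + 2) = √((21 + 7/5) + 2) = √(112/5 + 2) = √(122/5) = √610/5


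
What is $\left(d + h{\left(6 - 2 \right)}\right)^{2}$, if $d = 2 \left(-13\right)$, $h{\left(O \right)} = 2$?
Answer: $576$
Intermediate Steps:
$d = -26$
$\left(d + h{\left(6 - 2 \right)}\right)^{2} = \left(-26 + 2\right)^{2} = \left(-24\right)^{2} = 576$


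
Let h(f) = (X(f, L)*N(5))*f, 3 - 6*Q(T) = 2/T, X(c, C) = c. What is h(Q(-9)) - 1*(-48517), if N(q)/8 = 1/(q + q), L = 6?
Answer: 176845306/3645 ≈ 48517.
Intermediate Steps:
Q(T) = ½ - 1/(3*T)
N(q) = 4/q (N(q) = 8/(q + q) = 8/((2*q)) = 8*(1/(2*q)) = 4/q)
h(f) = 4*f²/5 (h(f) = (f*(4/5))*f = (f*(4*(⅕)))*f = (f*(⅘))*f = (4*f/5)*f = 4*f²/5)
h(Q(-9)) - 1*(-48517) = 4*((⅙)*(-2 + 3*(-9))/(-9))²/5 - 1*(-48517) = 4*((⅙)*(-⅑)*(-2 - 27))²/5 + 48517 = 4*((⅙)*(-⅑)*(-29))²/5 + 48517 = 4*(29/54)²/5 + 48517 = (⅘)*(841/2916) + 48517 = 841/3645 + 48517 = 176845306/3645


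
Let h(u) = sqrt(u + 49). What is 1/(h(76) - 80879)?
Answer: -80879/6541412516 - 5*sqrt(5)/6541412516 ≈ -1.2366e-5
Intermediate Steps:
h(u) = sqrt(49 + u)
1/(h(76) - 80879) = 1/(sqrt(49 + 76) - 80879) = 1/(sqrt(125) - 80879) = 1/(5*sqrt(5) - 80879) = 1/(-80879 + 5*sqrt(5))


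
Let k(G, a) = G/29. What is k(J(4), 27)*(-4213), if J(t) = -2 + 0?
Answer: 8426/29 ≈ 290.55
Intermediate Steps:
J(t) = -2
k(G, a) = G/29 (k(G, a) = G*(1/29) = G/29)
k(J(4), 27)*(-4213) = ((1/29)*(-2))*(-4213) = -2/29*(-4213) = 8426/29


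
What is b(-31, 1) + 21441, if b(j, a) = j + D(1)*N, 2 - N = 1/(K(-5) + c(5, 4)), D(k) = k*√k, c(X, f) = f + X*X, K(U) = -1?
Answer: 599535/28 ≈ 21412.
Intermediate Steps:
c(X, f) = f + X²
D(k) = k^(3/2)
N = 55/28 (N = 2 - 1/(-1 + (4 + 5²)) = 2 - 1/(-1 + (4 + 25)) = 2 - 1/(-1 + 29) = 2 - 1/28 = 55/28 ≈ 1.9643)
b(j, a) = 55/28 + j (b(j, a) = j + 1^(3/2)*(55/28) = j + 1*(55/28) = j + 55/28 = 55/28 + j)
b(-31, 1) + 21441 = (55/28 - 31) + 21441 = -813/28 + 21441 = 599535/28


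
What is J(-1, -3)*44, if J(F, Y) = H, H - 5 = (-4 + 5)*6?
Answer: 484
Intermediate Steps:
H = 11 (H = 5 + (-4 + 5)*6 = 5 + 1*6 = 5 + 6 = 11)
J(F, Y) = 11
J(-1, -3)*44 = 11*44 = 484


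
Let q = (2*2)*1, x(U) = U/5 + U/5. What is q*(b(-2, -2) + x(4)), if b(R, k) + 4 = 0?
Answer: -48/5 ≈ -9.6000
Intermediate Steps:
x(U) = 2*U/5 (x(U) = U*(1/5) + U*(1/5) = U/5 + U/5 = 2*U/5)
b(R, k) = -4 (b(R, k) = -4 + 0 = -4)
q = 4 (q = 4*1 = 4)
q*(b(-2, -2) + x(4)) = 4*(-4 + (2/5)*4) = 4*(-4 + 8/5) = 4*(-12/5) = -48/5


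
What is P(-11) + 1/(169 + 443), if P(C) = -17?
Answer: -10403/612 ≈ -16.998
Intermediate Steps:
P(-11) + 1/(169 + 443) = -17 + 1/(169 + 443) = -17 + 1/612 = -10403/612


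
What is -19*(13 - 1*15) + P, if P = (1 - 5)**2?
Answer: 54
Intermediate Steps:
P = 16 (P = (-4)**2 = 16)
-19*(13 - 1*15) + P = -19*(13 - 1*15) + 16 = -19*(13 - 15) + 16 = -19*(-2) + 16 = 38 + 16 = 54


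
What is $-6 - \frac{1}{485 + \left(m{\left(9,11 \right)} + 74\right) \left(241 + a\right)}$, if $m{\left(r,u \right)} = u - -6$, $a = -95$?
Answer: $- \frac{82627}{13771} \approx -6.0001$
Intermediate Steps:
$m{\left(r,u \right)} = 6 + u$ ($m{\left(r,u \right)} = u + 6 = 6 + u$)
$-6 - \frac{1}{485 + \left(m{\left(9,11 \right)} + 74\right) \left(241 + a\right)} = -6 - \frac{1}{485 + \left(\left(6 + 11\right) + 74\right) \left(241 - 95\right)} = -6 - \frac{1}{485 + \left(17 + 74\right) 146} = -6 - \frac{1}{485 + 91 \cdot 146} = -6 - \frac{1}{485 + 13286} = -6 - \frac{1}{13771} = - \frac{82627}{13771}$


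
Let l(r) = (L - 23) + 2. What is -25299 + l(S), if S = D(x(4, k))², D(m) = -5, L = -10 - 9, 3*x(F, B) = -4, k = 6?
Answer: -25339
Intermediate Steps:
x(F, B) = -4/3 (x(F, B) = (⅓)*(-4) = -4/3)
L = -19
S = 25 (S = (-5)² = 25)
l(r) = -40 (l(r) = (-19 - 23) + 2 = -42 + 2 = -40)
-25299 + l(S) = -25299 - 40 = -25339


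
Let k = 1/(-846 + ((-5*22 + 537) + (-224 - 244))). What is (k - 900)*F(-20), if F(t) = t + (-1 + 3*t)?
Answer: 64662381/887 ≈ 72900.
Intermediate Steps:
F(t) = -1 + 4*t
k = -1/887 (k = 1/(-846 + ((-110 + 537) - 468)) = 1/(-846 + (427 - 468)) = 1/(-846 - 41) = 1/(-887) = -1/887 ≈ -0.0011274)
(k - 900)*F(-20) = (-1/887 - 900)*(-1 + 4*(-20)) = -798301*(-1 - 80)/887 = -798301/887*(-81) = 64662381/887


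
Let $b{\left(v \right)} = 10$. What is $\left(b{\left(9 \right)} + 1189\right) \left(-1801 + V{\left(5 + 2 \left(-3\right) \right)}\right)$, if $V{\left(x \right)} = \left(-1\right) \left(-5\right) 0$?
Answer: $-2159399$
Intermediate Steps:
$V{\left(x \right)} = 0$ ($V{\left(x \right)} = 5 \cdot 0 = 0$)
$\left(b{\left(9 \right)} + 1189\right) \left(-1801 + V{\left(5 + 2 \left(-3\right) \right)}\right) = \left(10 + 1189\right) \left(-1801 + 0\right) = 1199 \left(-1801\right) = -2159399$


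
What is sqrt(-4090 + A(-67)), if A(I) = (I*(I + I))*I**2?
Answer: 2*sqrt(10074538) ≈ 6348.1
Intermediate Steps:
A(I) = 2*I**4 (A(I) = (I*(2*I))*I**2 = (2*I**2)*I**2 = 2*I**4)
sqrt(-4090 + A(-67)) = sqrt(-4090 + 2*(-67)**4) = sqrt(-4090 + 2*20151121) = sqrt(-4090 + 40302242) = sqrt(40298152) = 2*sqrt(10074538)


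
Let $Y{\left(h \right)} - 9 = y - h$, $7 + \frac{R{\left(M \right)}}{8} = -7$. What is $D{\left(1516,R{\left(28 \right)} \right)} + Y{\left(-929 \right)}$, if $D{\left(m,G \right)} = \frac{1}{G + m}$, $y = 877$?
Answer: $\frac{2548261}{1404} \approx 1815.0$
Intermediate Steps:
$R{\left(M \right)} = -112$ ($R{\left(M \right)} = -56 + 8 \left(-7\right) = -56 - 56 = -112$)
$Y{\left(h \right)} = 886 - h$ ($Y{\left(h \right)} = 9 - \left(-877 + h\right) = 886 - h$)
$D{\left(1516,R{\left(28 \right)} \right)} + Y{\left(-929 \right)} = \frac{1}{-112 + 1516} + \left(886 - -929\right) = \frac{1}{1404} + \left(886 + 929\right) = \frac{1}{1404} + 1815 = \frac{2548261}{1404}$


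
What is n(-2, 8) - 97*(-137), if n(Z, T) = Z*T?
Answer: 13273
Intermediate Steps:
n(Z, T) = T*Z
n(-2, 8) - 97*(-137) = 8*(-2) - 97*(-137) = -16 + 13289 = 13273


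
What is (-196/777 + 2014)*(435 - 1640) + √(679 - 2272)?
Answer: -269348830/111 + 3*I*√177 ≈ -2.4266e+6 + 39.912*I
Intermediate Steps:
(-196/777 + 2014)*(435 - 1640) + √(679 - 2272) = (-196*1/777 + 2014)*(-1205) + √(-1593) = (-28/111 + 2014)*(-1205) + 3*I*√177 = (223526/111)*(-1205) + 3*I*√177 = -269348830/111 + 3*I*√177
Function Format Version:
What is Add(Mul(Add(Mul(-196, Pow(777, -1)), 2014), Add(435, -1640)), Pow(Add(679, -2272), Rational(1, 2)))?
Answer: Add(Rational(-269348830, 111), Mul(3, I, Pow(177, Rational(1, 2)))) ≈ Add(-2.4266e+6, Mul(39.912, I))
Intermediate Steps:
Add(Mul(Add(Mul(-196, Pow(777, -1)), 2014), Add(435, -1640)), Pow(Add(679, -2272), Rational(1, 2))) = Add(Mul(Add(Mul(-196, Rational(1, 777)), 2014), -1205), Pow(-1593, Rational(1, 2))) = Add(Mul(Add(Rational(-28, 111), 2014), -1205), Mul(3, I, Pow(177, Rational(1, 2)))) = Add(Mul(Rational(223526, 111), -1205), Mul(3, I, Pow(177, Rational(1, 2)))) = Add(Rational(-269348830, 111), Mul(3, I, Pow(177, Rational(1, 2))))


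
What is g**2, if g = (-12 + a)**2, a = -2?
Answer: 38416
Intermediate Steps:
g = 196 (g = (-12 - 2)**2 = (-14)**2 = 196)
g**2 = 196**2 = 38416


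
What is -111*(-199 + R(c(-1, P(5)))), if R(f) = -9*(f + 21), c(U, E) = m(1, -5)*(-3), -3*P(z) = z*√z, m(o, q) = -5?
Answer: 58053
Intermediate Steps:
P(z) = -z^(3/2)/3 (P(z) = -z*√z/3 = -z^(3/2)/3)
c(U, E) = 15 (c(U, E) = -5*(-3) = 15)
R(f) = -189 - 9*f (R(f) = -9*(21 + f) = -189 - 9*f)
-111*(-199 + R(c(-1, P(5)))) = -111*(-199 + (-189 - 9*15)) = -111*(-199 + (-189 - 135)) = -111*(-199 - 324) = -111*(-523) = 58053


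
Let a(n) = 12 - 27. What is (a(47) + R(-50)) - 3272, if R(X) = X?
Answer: -3337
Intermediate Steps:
a(n) = -15
(a(47) + R(-50)) - 3272 = (-15 - 50) - 3272 = -65 - 3272 = -3337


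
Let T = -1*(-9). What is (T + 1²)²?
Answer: 100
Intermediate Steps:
T = 9
(T + 1²)² = (9 + 1²)² = (9 + 1)² = 10² = 100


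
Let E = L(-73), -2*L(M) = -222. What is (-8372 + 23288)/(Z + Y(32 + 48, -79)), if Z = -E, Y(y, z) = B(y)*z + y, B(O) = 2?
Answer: -4972/63 ≈ -78.921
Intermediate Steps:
L(M) = 111 (L(M) = -½*(-222) = 111)
E = 111
Y(y, z) = y + 2*z (Y(y, z) = 2*z + y = y + 2*z)
Z = -111 (Z = -1*111 = -111)
(-8372 + 23288)/(Z + Y(32 + 48, -79)) = (-8372 + 23288)/(-111 + ((32 + 48) + 2*(-79))) = 14916/(-111 + (80 - 158)) = 14916/(-111 - 78) = 14916/(-189) = 14916*(-1/189) = -4972/63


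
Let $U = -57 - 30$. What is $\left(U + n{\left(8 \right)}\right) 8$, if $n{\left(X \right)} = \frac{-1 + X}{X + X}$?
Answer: $- \frac{1385}{2} \approx -692.5$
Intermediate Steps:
$U = -87$
$n{\left(X \right)} = \frac{-1 + X}{2 X}$
$\left(U + n{\left(8 \right)}\right) 8 = \left(-87 + \frac{-1 + 8}{2 \cdot 8}\right) 8 = \left(-87 + \frac{1}{2} \cdot \frac{1}{8} \cdot 7\right) 8 = \left(-87 + \frac{7}{16}\right) 8 = \left(- \frac{1385}{16}\right) 8 = - \frac{1385}{2}$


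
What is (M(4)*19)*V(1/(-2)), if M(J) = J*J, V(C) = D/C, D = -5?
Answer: 3040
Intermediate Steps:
V(C) = -5/C
M(J) = J²
(M(4)*19)*V(1/(-2)) = (4²*19)*(-5/(1/(-2))) = (16*19)*(-5/(-½)) = 304*(-5*(-2)) = 304*10 = 3040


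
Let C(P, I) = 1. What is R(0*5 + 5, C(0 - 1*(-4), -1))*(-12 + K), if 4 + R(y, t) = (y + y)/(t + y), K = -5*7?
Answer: 329/3 ≈ 109.67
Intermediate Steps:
K = -35
R(y, t) = -4 + 2*y/(t + y) (R(y, t) = -4 + (y + y)/(t + y) = -4 + (2*y)/(t + y) = -4 + 2*y/(t + y))
R(0*5 + 5, C(0 - 1*(-4), -1))*(-12 + K) = (2*(-(0*5 + 5) - 2*1)/(1 + (0*5 + 5)))*(-12 - 35) = (2*(-(0 + 5) - 2)/(1 + (0 + 5)))*(-47) = (2*(-1*5 - 2)/(1 + 5))*(-47) = (2*(-5 - 2)/6)*(-47) = (2*(1/6)*(-7))*(-47) = -7/3*(-47) = 329/3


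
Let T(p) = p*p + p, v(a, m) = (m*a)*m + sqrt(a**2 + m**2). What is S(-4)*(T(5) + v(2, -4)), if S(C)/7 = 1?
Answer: 434 + 14*sqrt(5) ≈ 465.31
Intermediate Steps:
S(C) = 7 (S(C) = 7*1 = 7)
v(a, m) = sqrt(a**2 + m**2) + a*m**2 (v(a, m) = (a*m)*m + sqrt(a**2 + m**2) = a*m**2 + sqrt(a**2 + m**2) = sqrt(a**2 + m**2) + a*m**2)
T(p) = p + p**2 (T(p) = p**2 + p = p + p**2)
S(-4)*(T(5) + v(2, -4)) = 7*(5*(1 + 5) + (sqrt(2**2 + (-4)**2) + 2*(-4)**2)) = 7*(5*6 + (sqrt(4 + 16) + 2*16)) = 7*(30 + (sqrt(20) + 32)) = 7*(30 + (2*sqrt(5) + 32)) = 7*(30 + (32 + 2*sqrt(5))) = 7*(62 + 2*sqrt(5)) = 434 + 14*sqrt(5)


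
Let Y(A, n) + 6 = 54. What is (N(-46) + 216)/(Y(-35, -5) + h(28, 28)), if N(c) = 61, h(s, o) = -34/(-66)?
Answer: 9141/1601 ≈ 5.7096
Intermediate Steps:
Y(A, n) = 48 (Y(A, n) = -6 + 54 = 48)
h(s, o) = 17/33 (h(s, o) = -34*(-1/66) = 17/33)
(N(-46) + 216)/(Y(-35, -5) + h(28, 28)) = (61 + 216)/(48 + 17/33) = 277/(1601/33) = 277*(33/1601) = 9141/1601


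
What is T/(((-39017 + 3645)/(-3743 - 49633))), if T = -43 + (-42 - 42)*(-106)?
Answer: 118241184/8843 ≈ 13371.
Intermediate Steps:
T = 8861 (T = -43 - 84*(-106) = -43 + 8904 = 8861)
T/(((-39017 + 3645)/(-3743 - 49633))) = 8861/(((-39017 + 3645)/(-3743 - 49633))) = 8861/((-35372/(-53376))) = 8861/((-35372*(-1/53376))) = 8861/(8843/13344) = 8861*(13344/8843) = 118241184/8843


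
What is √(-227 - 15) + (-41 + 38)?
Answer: -3 + 11*I*√2 ≈ -3.0 + 15.556*I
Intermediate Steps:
√(-227 - 15) + (-41 + 38) = √(-242) - 3 = 11*I*√2 - 3 = -3 + 11*I*√2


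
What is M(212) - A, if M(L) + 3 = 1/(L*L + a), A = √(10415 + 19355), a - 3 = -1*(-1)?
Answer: -134843/44948 - √29770 ≈ -175.54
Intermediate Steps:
a = 4 (a = 3 - 1*(-1) = 3 + 1 = 4)
A = √29770 ≈ 172.54
M(L) = -3 + 1/(4 + L²) (M(L) = -3 + 1/(L*L + 4) = -3 + 1/(L² + 4) = -3 + 1/(4 + L²))
M(212) - A = (-11 - 3*212²)/(4 + 212²) - √29770 = (-11 - 3*44944)/(4 + 44944) - √29770 = (-11 - 134832)/44948 - √29770 = (1/44948)*(-134843) - √29770 = -134843/44948 - √29770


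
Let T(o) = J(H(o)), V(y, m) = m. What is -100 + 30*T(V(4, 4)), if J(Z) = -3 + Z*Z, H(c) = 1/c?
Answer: -1505/8 ≈ -188.13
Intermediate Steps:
H(c) = 1/c
J(Z) = -3 + Z²
T(o) = -3 + o⁻² (T(o) = -3 + (1/o)² = -3 + o⁻²)
-100 + 30*T(V(4, 4)) = -100 + 30*(-3 + 4⁻²) = -100 + 30*(-3 + 1/16) = -100 + 30*(-47/16) = -100 - 705/8 = -1505/8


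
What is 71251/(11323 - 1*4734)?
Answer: 71251/6589 ≈ 10.814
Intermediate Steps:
71251/(11323 - 1*4734) = 71251/(11323 - 4734) = 71251/6589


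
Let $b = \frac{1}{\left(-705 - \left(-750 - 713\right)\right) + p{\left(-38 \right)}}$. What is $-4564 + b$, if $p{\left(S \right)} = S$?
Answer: $- \frac{3286079}{720} \approx -4564.0$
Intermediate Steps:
$b = \frac{1}{720}$ ($b = \frac{1}{\left(-705 - \left(-750 - 713\right)\right) - 38} = \frac{1}{\left(-705 - -1463\right) - 38} = \frac{1}{\left(-705 + 1463\right) - 38} = \frac{1}{758 - 38} = \frac{1}{720} \approx 0.0013889$)
$-4564 + b = -4564 + \frac{1}{720} = - \frac{3286079}{720}$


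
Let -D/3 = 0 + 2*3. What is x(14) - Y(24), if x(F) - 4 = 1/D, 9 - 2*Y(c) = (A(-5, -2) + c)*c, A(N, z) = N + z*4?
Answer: 1183/9 ≈ 131.44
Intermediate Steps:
D = -18 (D = -3*(0 + 2*3) = -3*(0 + 6) = -3*6 = -18)
A(N, z) = N + 4*z
Y(c) = 9/2 - c*(-13 + c)/2 (Y(c) = 9/2 - ((-5 + 4*(-2)) + c)*c/2 = 9/2 - ((-5 - 8) + c)*c/2 = 9/2 - (-13 + c)*c/2 = 9/2 - c*(-13 + c)/2)
x(F) = 71/18 (x(F) = 4 + 1/(-18) = 4 - 1/18 = 71/18)
x(14) - Y(24) = 71/18 - (9/2 - ½*24² + (13/2)*24) = 71/18 - (9/2 - ½*576 + 156) = 71/18 - (9/2 - 288 + 156) = 71/18 - 1*(-255/2) = 71/18 + 255/2 = 1183/9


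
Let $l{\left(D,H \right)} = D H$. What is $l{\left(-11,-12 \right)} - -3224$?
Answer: $3356$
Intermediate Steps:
$l{\left(-11,-12 \right)} - -3224 = \left(-11\right) \left(-12\right) - -3224 = 132 + 3224 = 3356$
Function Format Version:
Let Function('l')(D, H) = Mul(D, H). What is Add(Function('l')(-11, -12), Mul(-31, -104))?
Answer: 3356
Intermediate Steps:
Add(Function('l')(-11, -12), Mul(-31, -104)) = Add(Mul(-11, -12), Mul(-31, -104)) = Add(132, 3224) = 3356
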